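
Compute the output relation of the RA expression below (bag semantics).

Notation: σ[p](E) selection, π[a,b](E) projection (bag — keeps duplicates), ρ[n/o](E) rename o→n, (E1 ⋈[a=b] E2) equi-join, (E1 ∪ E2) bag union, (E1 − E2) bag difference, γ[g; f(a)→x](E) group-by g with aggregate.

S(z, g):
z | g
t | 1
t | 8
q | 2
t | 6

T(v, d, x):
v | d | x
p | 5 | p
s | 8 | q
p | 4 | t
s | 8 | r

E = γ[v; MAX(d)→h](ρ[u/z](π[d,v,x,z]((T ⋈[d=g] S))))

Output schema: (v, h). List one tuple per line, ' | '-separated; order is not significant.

Stepwise |·|:
  T → 4
  S → 4
  (T ⋈[d=g] S) → 2
  π[d,v,x,z]((T ⋈[d=g] S)) → 2
  ρ[u/z](π[d,v,x,z]((T ⋈[d=g] S))) → 2
  γ[v; MAX(d)→h](ρ[u/z](π[d,v,x,z]((T ⋈[d=g] S)))) → 1

== RESULT ==
v | h
s | 8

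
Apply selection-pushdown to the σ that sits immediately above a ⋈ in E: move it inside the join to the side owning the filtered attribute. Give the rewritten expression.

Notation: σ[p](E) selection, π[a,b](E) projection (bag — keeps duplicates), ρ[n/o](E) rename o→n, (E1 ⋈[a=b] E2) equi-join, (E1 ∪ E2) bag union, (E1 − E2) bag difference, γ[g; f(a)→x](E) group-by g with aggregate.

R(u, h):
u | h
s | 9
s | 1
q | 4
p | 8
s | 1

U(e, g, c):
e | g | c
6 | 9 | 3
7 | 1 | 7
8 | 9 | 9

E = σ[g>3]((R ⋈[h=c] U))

σ filters on g, owned by the right side.
E' = (R ⋈[h=c] σ[g>3](U))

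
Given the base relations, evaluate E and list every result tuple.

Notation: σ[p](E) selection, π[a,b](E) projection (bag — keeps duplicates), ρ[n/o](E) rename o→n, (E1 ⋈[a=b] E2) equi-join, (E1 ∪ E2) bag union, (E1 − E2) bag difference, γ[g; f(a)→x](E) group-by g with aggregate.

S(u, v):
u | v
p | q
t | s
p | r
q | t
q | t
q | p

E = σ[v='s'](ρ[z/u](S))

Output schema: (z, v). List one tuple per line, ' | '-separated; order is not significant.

Stepwise |·|:
  S → 6
  ρ[z/u](S) → 6
  σ[v='s'](ρ[z/u](S)) → 1

== RESULT ==
z | v
t | s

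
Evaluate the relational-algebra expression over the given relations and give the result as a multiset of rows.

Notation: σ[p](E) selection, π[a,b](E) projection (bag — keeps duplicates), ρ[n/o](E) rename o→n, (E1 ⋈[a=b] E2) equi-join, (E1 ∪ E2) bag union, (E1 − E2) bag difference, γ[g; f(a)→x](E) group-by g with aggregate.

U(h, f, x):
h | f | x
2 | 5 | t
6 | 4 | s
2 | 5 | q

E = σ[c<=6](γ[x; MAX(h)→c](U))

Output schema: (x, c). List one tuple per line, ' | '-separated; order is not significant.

Per-node cardinality:
  U → 3
  γ[x; MAX(h)→c](U) → 3
  σ[c<=6](γ[x; MAX(h)→c](U)) → 3

== RESULT ==
x | c
q | 2
s | 6
t | 2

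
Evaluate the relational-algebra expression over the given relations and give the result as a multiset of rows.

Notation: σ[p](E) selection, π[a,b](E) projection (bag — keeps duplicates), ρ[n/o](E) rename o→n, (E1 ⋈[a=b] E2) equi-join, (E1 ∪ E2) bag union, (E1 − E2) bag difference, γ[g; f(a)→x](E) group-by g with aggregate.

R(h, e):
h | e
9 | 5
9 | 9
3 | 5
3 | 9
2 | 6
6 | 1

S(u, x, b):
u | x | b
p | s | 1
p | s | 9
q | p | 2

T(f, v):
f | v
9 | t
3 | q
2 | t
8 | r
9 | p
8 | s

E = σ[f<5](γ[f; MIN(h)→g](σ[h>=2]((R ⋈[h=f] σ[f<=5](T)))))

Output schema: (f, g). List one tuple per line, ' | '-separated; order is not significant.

Row counts bottom-up:
  R → 6
  T → 6
  σ[f<=5](T) → 2
  (R ⋈[h=f] σ[f<=5](T)) → 3
  σ[h>=2]((R ⋈[h=f] σ[f<=5](T))) → 3
  γ[f; MIN(h)→g](σ[h>=2]((R ⋈[h=f] σ[f<=5](T)))) → 2
  σ[f<5](γ[f; MIN(h)→g](σ[h>=2]((R ⋈[h=f] σ[f<=5](T))))) → 2

== RESULT ==
f | g
2 | 2
3 | 3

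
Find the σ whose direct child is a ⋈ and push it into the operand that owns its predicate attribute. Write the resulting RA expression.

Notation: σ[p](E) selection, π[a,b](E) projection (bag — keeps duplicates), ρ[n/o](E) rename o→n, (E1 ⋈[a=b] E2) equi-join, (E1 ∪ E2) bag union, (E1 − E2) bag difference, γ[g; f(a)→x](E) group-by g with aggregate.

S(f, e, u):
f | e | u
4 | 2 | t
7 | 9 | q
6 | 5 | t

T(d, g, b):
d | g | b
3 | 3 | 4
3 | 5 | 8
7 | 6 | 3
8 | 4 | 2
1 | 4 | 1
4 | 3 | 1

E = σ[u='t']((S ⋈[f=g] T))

σ filters on u, owned by the left side.
E' = (σ[u='t'](S) ⋈[f=g] T)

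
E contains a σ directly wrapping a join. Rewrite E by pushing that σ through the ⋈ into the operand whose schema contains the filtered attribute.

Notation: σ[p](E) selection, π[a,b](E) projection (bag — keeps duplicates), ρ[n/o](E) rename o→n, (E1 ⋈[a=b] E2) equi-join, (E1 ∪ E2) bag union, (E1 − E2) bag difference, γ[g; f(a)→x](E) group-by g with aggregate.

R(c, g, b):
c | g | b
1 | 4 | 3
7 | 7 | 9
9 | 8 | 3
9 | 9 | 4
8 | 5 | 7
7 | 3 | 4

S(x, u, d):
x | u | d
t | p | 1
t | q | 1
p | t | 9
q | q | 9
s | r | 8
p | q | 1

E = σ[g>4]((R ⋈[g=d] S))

σ filters on g, owned by the left side.
E' = (σ[g>4](R) ⋈[g=d] S)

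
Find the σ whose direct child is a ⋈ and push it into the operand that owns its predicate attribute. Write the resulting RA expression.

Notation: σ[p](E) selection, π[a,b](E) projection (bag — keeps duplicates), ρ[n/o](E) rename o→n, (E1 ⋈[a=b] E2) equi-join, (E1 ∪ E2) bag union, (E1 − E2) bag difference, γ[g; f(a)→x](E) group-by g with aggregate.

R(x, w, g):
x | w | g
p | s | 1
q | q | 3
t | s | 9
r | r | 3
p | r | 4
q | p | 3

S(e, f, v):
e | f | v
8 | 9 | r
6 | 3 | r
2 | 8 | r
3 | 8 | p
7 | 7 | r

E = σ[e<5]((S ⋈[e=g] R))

σ filters on e, owned by the left side.
E' = (σ[e<5](S) ⋈[e=g] R)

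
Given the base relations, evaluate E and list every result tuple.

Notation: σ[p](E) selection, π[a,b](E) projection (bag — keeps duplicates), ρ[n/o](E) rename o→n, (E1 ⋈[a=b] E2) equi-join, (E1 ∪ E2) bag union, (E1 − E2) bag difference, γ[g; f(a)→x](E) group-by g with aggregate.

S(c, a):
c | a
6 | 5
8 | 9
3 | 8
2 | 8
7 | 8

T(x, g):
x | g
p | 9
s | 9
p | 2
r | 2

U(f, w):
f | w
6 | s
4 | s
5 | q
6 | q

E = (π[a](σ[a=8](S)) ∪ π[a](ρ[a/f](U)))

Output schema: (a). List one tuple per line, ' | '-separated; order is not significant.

Row counts bottom-up:
  S → 5
  σ[a=8](S) → 3
  π[a](σ[a=8](S)) → 3
  U → 4
  ρ[a/f](U) → 4
  π[a](ρ[a/f](U)) → 4
  (π[a](σ[a=8](S)) ∪ π[a](ρ[a/f](U))) → 7

== RESULT ==
a
4
5
6
6
8
8
8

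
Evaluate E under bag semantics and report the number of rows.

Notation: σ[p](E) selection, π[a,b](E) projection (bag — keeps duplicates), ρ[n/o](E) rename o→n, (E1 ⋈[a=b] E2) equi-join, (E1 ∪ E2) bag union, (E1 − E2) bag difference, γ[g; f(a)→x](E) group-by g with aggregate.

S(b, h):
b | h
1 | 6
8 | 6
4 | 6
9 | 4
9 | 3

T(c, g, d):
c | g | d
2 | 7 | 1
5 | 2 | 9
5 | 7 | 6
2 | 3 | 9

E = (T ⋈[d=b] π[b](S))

Subexpression sizes:
  T → 4
  S → 5
  π[b](S) → 5
  (T ⋈[d=b] π[b](S)) → 5

|E| = 5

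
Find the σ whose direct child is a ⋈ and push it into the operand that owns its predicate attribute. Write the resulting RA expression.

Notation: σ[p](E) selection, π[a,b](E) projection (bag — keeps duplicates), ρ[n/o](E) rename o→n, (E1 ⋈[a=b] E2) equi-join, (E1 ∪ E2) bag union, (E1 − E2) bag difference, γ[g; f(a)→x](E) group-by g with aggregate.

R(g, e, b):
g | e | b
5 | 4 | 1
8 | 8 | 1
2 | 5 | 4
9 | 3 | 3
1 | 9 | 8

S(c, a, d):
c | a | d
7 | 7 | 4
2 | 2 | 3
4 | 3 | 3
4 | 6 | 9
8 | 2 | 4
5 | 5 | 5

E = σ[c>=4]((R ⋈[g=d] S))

σ filters on c, owned by the right side.
E' = (R ⋈[g=d] σ[c>=4](S))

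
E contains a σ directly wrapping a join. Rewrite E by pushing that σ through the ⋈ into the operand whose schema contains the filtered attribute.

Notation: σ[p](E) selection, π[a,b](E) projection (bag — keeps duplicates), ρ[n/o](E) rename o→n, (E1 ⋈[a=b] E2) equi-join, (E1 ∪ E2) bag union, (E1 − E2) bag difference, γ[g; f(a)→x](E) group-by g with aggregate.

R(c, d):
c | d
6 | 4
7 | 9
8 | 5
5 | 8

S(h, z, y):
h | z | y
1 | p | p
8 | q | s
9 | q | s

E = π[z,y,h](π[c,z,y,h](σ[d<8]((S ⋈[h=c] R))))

σ filters on d, owned by the right side.
E' = π[z,y,h](π[c,z,y,h]((S ⋈[h=c] σ[d<8](R))))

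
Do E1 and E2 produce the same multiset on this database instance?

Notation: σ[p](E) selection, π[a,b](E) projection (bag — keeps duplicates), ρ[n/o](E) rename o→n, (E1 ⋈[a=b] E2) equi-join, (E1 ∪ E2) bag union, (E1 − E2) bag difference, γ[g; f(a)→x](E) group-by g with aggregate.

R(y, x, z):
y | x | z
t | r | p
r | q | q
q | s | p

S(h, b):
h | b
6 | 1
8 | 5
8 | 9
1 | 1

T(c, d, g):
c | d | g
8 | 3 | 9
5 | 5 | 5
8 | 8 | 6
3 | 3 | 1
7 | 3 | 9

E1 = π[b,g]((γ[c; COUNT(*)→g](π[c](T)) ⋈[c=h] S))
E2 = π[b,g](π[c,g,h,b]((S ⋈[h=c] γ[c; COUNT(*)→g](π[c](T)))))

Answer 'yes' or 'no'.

E1 subexpression sizes:
  T → 5
  π[c](T) → 5
  γ[c; COUNT(*)→g](π[c](T)) → 4
  S → 4
  (γ[c; COUNT(*)→g](π[c](T)) ⋈[c=h] S) → 2
  π[b,g]((γ[c; COUNT(*)→g](π[c](T)) ⋈[c=h] S)) → 2
E2 subexpression sizes:
  S → 4
  T → 5
  π[c](T) → 5
  γ[c; COUNT(*)→g](π[c](T)) → 4
  (S ⋈[h=c] γ[c; COUNT(*)→g](π[c](T))) → 2
  π[c,g,h,b]((S ⋈[h=c] γ[c; COUNT(*)→g](π[c](T)))) → 2
  π[b,g](π[c,g,h,b]((S ⋈[h=c] γ[c; COUNT(*)→g](π[c](T))))) → 2

E1 and E2 produce the same multiset:
b | g
5 | 2
9 | 2

yes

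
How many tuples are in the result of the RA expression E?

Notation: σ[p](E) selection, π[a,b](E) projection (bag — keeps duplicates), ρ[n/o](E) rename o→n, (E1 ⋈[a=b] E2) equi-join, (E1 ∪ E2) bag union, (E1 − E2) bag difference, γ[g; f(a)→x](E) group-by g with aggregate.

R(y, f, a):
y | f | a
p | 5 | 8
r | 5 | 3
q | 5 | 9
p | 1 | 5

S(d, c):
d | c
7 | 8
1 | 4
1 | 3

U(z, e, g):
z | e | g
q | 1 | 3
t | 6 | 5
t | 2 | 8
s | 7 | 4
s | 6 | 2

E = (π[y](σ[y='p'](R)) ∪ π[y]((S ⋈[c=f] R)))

Per-node cardinality:
  R → 4
  σ[y='p'](R) → 2
  π[y](σ[y='p'](R)) → 2
  S → 3
  R → 4
  (S ⋈[c=f] R) → 0
  π[y]((S ⋈[c=f] R)) → 0
  (π[y](σ[y='p'](R)) ∪ π[y]((S ⋈[c=f] R))) → 2

|E| = 2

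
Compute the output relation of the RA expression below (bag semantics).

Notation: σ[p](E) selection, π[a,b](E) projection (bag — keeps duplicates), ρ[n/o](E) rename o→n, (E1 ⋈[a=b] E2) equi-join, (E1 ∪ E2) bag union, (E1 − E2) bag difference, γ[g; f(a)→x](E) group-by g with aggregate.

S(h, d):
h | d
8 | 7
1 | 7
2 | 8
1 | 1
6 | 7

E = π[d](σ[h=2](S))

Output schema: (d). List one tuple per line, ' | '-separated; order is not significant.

Stepwise |·|:
  S → 5
  σ[h=2](S) → 1
  π[d](σ[h=2](S)) → 1

== RESULT ==
d
8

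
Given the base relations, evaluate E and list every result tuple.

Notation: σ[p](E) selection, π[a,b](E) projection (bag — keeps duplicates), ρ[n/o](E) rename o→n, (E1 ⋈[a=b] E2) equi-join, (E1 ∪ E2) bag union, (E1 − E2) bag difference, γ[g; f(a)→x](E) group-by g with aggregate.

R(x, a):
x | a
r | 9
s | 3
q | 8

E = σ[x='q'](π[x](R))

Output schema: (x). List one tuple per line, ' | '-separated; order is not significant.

Row counts bottom-up:
  R → 3
  π[x](R) → 3
  σ[x='q'](π[x](R)) → 1

== RESULT ==
x
q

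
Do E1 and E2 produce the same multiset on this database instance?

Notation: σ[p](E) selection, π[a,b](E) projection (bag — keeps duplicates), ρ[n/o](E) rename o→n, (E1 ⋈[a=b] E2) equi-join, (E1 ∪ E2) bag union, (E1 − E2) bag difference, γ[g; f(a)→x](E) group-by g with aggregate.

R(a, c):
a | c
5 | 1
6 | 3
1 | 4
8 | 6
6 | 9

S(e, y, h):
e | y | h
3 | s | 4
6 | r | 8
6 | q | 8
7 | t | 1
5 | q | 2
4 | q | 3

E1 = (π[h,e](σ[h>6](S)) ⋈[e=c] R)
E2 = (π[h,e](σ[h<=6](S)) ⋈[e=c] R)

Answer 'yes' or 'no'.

E1 row counts bottom-up:
  S → 6
  σ[h>6](S) → 2
  π[h,e](σ[h>6](S)) → 2
  R → 5
  (π[h,e](σ[h>6](S)) ⋈[e=c] R) → 2
E2 row counts bottom-up:
  S → 6
  σ[h<=6](S) → 4
  π[h,e](σ[h<=6](S)) → 4
  R → 5
  (π[h,e](σ[h<=6](S)) ⋈[e=c] R) → 2

E1 result:
h | e | a | c
8 | 6 | 8 | 6
8 | 6 | 8 | 6
E2 result:
h | e | a | c
3 | 4 | 1 | 4
4 | 3 | 6 | 3
Witness: (3, 4, 1, 4) appears 0× in E1 but 1× in E2.

no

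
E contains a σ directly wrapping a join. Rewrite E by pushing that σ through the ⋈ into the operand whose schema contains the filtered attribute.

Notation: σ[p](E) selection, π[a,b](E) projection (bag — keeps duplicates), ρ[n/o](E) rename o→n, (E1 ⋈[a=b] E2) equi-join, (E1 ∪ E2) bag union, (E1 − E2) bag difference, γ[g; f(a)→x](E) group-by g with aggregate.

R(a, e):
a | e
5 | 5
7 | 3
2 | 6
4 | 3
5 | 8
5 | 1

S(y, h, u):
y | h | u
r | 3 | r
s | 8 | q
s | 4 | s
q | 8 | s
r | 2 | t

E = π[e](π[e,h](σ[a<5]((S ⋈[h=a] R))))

σ filters on a, owned by the right side.
E' = π[e](π[e,h]((S ⋈[h=a] σ[a<5](R))))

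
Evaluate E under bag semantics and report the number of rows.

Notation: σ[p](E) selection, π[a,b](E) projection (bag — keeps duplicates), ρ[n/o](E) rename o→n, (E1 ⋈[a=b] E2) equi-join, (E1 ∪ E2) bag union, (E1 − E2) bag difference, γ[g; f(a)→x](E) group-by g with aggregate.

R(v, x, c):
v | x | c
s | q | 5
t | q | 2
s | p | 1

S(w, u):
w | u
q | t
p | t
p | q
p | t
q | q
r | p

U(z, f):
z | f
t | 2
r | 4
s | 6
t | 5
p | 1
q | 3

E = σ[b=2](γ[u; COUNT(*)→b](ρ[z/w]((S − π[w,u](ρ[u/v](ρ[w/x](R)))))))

Per-node cardinality:
  S → 6
  R → 3
  ρ[w/x](R) → 3
  ρ[u/v](ρ[w/x](R)) → 3
  π[w,u](ρ[u/v](ρ[w/x](R))) → 3
  (S − π[w,u](ρ[u/v](ρ[w/x](R)))) → 5
  ρ[z/w]((S − π[w,u](ρ[u/v](ρ[w/x](R))))) → 5
  γ[u; COUNT(*)→b](ρ[z/w]((S − π[w,u](ρ[u/v](ρ[w/x](R)))))) → 3
  σ[b=2](γ[u; COUNT(*)→b](ρ[z/w]((S − π[w,u](ρ[u/v](ρ[w/x](R))))))) → 2

|E| = 2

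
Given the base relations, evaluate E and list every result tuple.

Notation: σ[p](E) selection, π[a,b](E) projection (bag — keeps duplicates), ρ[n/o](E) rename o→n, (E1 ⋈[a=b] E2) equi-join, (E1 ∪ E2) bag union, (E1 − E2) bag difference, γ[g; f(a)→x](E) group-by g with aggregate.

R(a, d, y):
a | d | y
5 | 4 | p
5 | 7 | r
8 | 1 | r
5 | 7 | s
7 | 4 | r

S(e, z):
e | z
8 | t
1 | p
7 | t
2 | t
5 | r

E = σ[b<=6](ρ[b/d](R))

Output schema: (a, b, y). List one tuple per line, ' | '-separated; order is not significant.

Stepwise |·|:
  R → 5
  ρ[b/d](R) → 5
  σ[b<=6](ρ[b/d](R)) → 3

== RESULT ==
a | b | y
5 | 4 | p
7 | 4 | r
8 | 1 | r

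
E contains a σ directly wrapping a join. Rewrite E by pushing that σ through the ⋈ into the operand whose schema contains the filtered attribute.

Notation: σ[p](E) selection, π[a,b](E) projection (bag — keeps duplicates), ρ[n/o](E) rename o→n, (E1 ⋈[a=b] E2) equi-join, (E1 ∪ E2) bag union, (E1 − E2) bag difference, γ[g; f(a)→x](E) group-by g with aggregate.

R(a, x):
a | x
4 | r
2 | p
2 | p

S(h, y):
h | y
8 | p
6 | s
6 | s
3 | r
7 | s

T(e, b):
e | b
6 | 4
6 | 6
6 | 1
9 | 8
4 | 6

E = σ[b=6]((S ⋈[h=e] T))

σ filters on b, owned by the right side.
E' = (S ⋈[h=e] σ[b=6](T))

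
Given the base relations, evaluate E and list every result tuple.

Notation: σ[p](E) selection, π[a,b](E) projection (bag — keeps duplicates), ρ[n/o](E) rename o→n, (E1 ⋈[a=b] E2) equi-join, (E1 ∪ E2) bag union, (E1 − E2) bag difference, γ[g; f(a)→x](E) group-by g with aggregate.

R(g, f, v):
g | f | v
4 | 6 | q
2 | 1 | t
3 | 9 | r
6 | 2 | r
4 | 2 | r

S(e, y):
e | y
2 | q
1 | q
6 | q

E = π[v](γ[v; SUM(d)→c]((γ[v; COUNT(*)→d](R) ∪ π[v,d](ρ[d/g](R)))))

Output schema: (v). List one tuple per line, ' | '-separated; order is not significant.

Per-node cardinality:
  R → 5
  γ[v; COUNT(*)→d](R) → 3
  R → 5
  ρ[d/g](R) → 5
  π[v,d](ρ[d/g](R)) → 5
  (γ[v; COUNT(*)→d](R) ∪ π[v,d](ρ[d/g](R))) → 8
  γ[v; SUM(d)→c]((γ[v; COUNT(*)→d](R) ∪ π[v,d](ρ[d/g](R)))) → 3
  π[v](γ[v; SUM(d)→c]((γ[v; COUNT(*)→d](R) ∪ π[v,d](ρ[d/g](R))))) → 3

== RESULT ==
v
q
r
t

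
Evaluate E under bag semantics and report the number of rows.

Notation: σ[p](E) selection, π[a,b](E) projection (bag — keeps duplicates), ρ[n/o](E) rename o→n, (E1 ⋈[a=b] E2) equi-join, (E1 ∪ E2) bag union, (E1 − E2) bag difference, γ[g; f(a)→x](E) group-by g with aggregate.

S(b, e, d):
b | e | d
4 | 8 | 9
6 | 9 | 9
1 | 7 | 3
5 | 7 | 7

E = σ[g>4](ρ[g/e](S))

Stepwise |·|:
  S → 4
  ρ[g/e](S) → 4
  σ[g>4](ρ[g/e](S)) → 4

|E| = 4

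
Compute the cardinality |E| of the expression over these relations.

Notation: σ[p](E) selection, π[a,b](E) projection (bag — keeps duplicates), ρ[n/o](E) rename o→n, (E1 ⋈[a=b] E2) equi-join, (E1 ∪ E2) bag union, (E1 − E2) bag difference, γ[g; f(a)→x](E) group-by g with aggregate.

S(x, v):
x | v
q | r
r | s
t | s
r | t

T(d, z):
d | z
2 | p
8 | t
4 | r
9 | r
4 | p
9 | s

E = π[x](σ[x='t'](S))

Subexpression sizes:
  S → 4
  σ[x='t'](S) → 1
  π[x](σ[x='t'](S)) → 1

|E| = 1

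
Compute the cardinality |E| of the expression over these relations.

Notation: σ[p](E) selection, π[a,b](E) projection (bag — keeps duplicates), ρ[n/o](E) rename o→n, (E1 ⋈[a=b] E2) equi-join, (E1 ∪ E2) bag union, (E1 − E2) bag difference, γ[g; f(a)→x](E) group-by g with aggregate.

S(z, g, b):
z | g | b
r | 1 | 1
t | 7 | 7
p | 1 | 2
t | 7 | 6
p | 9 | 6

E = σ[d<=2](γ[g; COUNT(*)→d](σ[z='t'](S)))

Subexpression sizes:
  S → 5
  σ[z='t'](S) → 2
  γ[g; COUNT(*)→d](σ[z='t'](S)) → 1
  σ[d<=2](γ[g; COUNT(*)→d](σ[z='t'](S))) → 1

|E| = 1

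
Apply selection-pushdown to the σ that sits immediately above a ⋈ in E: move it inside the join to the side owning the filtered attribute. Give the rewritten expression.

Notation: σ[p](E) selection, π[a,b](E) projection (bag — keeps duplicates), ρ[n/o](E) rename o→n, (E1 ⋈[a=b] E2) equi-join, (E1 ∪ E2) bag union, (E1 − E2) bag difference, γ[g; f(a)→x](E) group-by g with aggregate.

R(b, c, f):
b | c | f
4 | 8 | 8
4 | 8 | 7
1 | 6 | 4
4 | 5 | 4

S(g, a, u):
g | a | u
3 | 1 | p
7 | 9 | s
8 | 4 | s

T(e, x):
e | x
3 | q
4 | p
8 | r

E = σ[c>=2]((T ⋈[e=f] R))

σ filters on c, owned by the right side.
E' = (T ⋈[e=f] σ[c>=2](R))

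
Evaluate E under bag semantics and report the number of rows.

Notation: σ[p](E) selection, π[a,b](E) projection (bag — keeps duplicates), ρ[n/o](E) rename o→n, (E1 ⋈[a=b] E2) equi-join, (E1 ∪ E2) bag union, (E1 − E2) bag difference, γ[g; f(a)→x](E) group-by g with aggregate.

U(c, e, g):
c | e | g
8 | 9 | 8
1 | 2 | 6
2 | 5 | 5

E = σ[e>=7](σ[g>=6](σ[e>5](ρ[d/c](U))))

Per-node cardinality:
  U → 3
  ρ[d/c](U) → 3
  σ[e>5](ρ[d/c](U)) → 1
  σ[g>=6](σ[e>5](ρ[d/c](U))) → 1
  σ[e>=7](σ[g>=6](σ[e>5](ρ[d/c](U)))) → 1

|E| = 1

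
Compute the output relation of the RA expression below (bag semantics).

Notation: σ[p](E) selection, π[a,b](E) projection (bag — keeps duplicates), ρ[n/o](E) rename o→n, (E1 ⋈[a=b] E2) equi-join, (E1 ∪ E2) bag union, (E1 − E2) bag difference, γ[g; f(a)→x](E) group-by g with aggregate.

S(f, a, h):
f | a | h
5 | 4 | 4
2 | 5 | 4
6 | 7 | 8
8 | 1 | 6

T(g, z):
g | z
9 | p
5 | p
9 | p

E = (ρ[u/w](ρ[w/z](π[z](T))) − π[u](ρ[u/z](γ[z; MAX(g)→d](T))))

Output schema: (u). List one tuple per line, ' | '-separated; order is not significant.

Stepwise |·|:
  T → 3
  π[z](T) → 3
  ρ[w/z](π[z](T)) → 3
  ρ[u/w](ρ[w/z](π[z](T))) → 3
  T → 3
  γ[z; MAX(g)→d](T) → 1
  ρ[u/z](γ[z; MAX(g)→d](T)) → 1
  π[u](ρ[u/z](γ[z; MAX(g)→d](T))) → 1
  (ρ[u/w](ρ[w/z](π[z](T))) − π[u](ρ[u/z](γ[z; MAX(g)→d](T)))) → 2

== RESULT ==
u
p
p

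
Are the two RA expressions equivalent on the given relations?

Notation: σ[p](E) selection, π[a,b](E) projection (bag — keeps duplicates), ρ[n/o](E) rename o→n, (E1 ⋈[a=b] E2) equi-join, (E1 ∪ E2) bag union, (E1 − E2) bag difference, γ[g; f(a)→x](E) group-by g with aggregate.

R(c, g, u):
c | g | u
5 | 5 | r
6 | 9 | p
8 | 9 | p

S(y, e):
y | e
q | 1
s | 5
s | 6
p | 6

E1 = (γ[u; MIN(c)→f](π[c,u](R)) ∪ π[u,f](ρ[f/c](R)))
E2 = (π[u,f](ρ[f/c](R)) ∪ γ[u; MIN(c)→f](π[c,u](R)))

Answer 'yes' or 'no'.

E1 stepwise |·|:
  R → 3
  π[c,u](R) → 3
  γ[u; MIN(c)→f](π[c,u](R)) → 2
  R → 3
  ρ[f/c](R) → 3
  π[u,f](ρ[f/c](R)) → 3
  (γ[u; MIN(c)→f](π[c,u](R)) ∪ π[u,f](ρ[f/c](R))) → 5
E2 stepwise |·|:
  R → 3
  ρ[f/c](R) → 3
  π[u,f](ρ[f/c](R)) → 3
  R → 3
  π[c,u](R) → 3
  γ[u; MIN(c)→f](π[c,u](R)) → 2
  (π[u,f](ρ[f/c](R)) ∪ γ[u; MIN(c)→f](π[c,u](R))) → 5

E1 and E2 produce the same multiset:
u | f
p | 6
p | 6
p | 8
r | 5
r | 5

yes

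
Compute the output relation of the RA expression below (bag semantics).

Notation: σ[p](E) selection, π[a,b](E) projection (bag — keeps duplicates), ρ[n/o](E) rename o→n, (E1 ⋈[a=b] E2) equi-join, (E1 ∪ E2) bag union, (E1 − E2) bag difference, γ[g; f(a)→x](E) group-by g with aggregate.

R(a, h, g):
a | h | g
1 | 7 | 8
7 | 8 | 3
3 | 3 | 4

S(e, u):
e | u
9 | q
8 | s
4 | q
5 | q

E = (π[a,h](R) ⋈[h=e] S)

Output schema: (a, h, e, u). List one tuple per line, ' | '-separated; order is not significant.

Per-node cardinality:
  R → 3
  π[a,h](R) → 3
  S → 4
  (π[a,h](R) ⋈[h=e] S) → 1

== RESULT ==
a | h | e | u
7 | 8 | 8 | s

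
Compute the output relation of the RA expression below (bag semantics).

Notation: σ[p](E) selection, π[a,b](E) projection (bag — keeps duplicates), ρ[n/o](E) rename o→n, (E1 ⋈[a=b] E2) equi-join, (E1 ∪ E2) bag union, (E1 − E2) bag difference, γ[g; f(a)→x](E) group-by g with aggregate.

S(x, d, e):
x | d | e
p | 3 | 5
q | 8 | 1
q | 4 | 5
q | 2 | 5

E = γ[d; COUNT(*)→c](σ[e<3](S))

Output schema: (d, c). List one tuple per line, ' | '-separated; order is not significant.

Subexpression sizes:
  S → 4
  σ[e<3](S) → 1
  γ[d; COUNT(*)→c](σ[e<3](S)) → 1

== RESULT ==
d | c
8 | 1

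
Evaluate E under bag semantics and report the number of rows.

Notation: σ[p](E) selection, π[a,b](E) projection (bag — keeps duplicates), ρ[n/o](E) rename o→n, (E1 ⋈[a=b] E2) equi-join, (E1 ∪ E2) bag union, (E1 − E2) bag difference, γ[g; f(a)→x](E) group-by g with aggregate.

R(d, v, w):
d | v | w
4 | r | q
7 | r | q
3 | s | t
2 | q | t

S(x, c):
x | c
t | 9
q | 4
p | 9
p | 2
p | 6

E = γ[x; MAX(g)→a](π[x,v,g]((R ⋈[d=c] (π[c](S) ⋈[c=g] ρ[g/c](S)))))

Subexpression sizes:
  R → 4
  S → 5
  π[c](S) → 5
  S → 5
  ρ[g/c](S) → 5
  (π[c](S) ⋈[c=g] ρ[g/c](S)) → 7
  (R ⋈[d=c] (π[c](S) ⋈[c=g] ρ[g/c](S))) → 2
  π[x,v,g]((R ⋈[d=c] (π[c](S) ⋈[c=g] ρ[g/c](S)))) → 2
  γ[x; MAX(g)→a](π[x,v,g]((R ⋈[d=c] (π[c](S) ⋈[c=g] ρ[g/c](S))))) → 2

|E| = 2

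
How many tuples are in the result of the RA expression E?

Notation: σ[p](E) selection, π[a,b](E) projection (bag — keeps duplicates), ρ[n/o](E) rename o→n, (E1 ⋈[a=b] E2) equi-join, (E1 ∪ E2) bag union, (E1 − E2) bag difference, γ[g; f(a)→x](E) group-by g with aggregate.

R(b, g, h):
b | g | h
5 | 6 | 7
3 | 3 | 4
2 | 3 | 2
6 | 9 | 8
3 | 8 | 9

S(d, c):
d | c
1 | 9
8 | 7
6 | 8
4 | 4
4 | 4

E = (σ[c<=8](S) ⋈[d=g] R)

Subexpression sizes:
  S → 5
  σ[c<=8](S) → 4
  R → 5
  (σ[c<=8](S) ⋈[d=g] R) → 2

|E| = 2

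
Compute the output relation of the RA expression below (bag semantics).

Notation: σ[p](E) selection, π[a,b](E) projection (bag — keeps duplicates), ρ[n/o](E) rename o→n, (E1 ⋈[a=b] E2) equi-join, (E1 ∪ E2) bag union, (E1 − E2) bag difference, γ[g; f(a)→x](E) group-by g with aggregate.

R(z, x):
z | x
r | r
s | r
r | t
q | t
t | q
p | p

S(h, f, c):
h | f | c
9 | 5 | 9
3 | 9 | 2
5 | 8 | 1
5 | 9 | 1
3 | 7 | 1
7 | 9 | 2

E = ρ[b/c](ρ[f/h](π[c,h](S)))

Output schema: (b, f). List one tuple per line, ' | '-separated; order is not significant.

Stepwise |·|:
  S → 6
  π[c,h](S) → 6
  ρ[f/h](π[c,h](S)) → 6
  ρ[b/c](ρ[f/h](π[c,h](S))) → 6

== RESULT ==
b | f
1 | 3
1 | 5
1 | 5
2 | 3
2 | 7
9 | 9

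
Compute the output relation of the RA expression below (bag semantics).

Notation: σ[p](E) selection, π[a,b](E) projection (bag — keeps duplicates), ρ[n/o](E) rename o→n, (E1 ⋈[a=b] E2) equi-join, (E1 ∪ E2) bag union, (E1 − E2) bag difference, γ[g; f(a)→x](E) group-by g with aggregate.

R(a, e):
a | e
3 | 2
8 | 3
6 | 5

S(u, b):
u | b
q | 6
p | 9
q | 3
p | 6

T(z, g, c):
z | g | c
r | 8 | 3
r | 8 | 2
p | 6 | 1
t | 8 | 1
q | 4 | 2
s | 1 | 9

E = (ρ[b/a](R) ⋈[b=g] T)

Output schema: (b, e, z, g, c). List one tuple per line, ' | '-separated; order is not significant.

Row counts bottom-up:
  R → 3
  ρ[b/a](R) → 3
  T → 6
  (ρ[b/a](R) ⋈[b=g] T) → 4

== RESULT ==
b | e | z | g | c
6 | 5 | p | 6 | 1
8 | 3 | r | 8 | 2
8 | 3 | r | 8 | 3
8 | 3 | t | 8 | 1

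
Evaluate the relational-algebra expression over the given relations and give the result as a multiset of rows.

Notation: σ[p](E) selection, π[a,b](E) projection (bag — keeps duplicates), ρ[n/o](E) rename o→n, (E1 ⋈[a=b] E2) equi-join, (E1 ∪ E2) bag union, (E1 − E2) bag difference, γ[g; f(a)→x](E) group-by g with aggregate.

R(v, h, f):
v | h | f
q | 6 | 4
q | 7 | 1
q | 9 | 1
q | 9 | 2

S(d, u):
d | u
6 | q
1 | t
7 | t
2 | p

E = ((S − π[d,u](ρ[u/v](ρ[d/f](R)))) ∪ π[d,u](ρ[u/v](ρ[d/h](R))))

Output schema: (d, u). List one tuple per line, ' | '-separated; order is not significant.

Subexpression sizes:
  S → 4
  R → 4
  ρ[d/f](R) → 4
  ρ[u/v](ρ[d/f](R)) → 4
  π[d,u](ρ[u/v](ρ[d/f](R))) → 4
  (S − π[d,u](ρ[u/v](ρ[d/f](R)))) → 4
  R → 4
  ρ[d/h](R) → 4
  ρ[u/v](ρ[d/h](R)) → 4
  π[d,u](ρ[u/v](ρ[d/h](R))) → 4
  ((S − π[d,u](ρ[u/v](ρ[d/f](R)))) ∪ π[d,u](ρ[u/v](ρ[d/h](R)))) → 8

== RESULT ==
d | u
1 | t
2 | p
6 | q
6 | q
7 | q
7 | t
9 | q
9 | q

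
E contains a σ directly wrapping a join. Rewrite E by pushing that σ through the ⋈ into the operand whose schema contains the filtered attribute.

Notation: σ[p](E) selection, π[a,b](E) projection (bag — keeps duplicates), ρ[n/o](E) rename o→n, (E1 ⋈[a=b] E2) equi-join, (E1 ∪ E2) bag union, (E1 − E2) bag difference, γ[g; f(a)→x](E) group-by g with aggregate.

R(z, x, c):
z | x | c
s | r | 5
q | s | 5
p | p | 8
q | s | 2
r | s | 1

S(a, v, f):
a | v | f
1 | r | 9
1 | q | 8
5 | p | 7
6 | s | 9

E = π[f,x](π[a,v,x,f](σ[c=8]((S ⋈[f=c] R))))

σ filters on c, owned by the right side.
E' = π[f,x](π[a,v,x,f]((S ⋈[f=c] σ[c=8](R))))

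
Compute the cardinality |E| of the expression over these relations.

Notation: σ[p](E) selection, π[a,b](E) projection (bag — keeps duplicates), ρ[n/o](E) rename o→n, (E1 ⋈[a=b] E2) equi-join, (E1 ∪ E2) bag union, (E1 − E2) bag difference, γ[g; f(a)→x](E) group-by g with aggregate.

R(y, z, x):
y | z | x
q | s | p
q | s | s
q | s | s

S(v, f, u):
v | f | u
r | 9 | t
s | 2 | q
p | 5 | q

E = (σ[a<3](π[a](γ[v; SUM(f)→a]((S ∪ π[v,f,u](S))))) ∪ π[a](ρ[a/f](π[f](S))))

Row counts bottom-up:
  S → 3
  S → 3
  π[v,f,u](S) → 3
  (S ∪ π[v,f,u](S)) → 6
  γ[v; SUM(f)→a]((S ∪ π[v,f,u](S))) → 3
  π[a](γ[v; SUM(f)→a]((S ∪ π[v,f,u](S)))) → 3
  σ[a<3](π[a](γ[v; SUM(f)→a]((S ∪ π[v,f,u](S))))) → 0
  S → 3
  π[f](S) → 3
  ρ[a/f](π[f](S)) → 3
  π[a](ρ[a/f](π[f](S))) → 3
  (σ[a<3](π[a](γ[v; SUM(f)→a]((S ∪ π[v,f,u](S))))) ∪ π[a](ρ[a/f](π[f](S)))) → 3

|E| = 3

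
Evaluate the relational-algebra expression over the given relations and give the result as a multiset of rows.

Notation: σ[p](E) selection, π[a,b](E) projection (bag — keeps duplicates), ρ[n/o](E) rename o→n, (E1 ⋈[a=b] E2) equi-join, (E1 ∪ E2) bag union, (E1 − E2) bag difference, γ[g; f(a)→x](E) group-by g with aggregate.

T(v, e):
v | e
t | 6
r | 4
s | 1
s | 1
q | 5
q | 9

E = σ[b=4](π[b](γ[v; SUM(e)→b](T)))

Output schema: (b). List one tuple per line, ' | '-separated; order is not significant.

Row counts bottom-up:
  T → 6
  γ[v; SUM(e)→b](T) → 4
  π[b](γ[v; SUM(e)→b](T)) → 4
  σ[b=4](π[b](γ[v; SUM(e)→b](T))) → 1

== RESULT ==
b
4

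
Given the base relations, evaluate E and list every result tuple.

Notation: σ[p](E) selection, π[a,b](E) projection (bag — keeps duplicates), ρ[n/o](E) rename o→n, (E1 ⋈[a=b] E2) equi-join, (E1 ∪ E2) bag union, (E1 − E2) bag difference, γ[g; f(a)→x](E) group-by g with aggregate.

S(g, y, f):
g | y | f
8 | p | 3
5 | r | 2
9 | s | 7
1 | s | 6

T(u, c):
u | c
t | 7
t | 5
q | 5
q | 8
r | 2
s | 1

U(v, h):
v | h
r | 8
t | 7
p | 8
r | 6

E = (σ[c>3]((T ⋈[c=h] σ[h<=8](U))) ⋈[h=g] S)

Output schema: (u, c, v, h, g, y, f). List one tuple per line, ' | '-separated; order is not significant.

Per-node cardinality:
  T → 6
  U → 4
  σ[h<=8](U) → 4
  (T ⋈[c=h] σ[h<=8](U)) → 3
  σ[c>3]((T ⋈[c=h] σ[h<=8](U))) → 3
  S → 4
  (σ[c>3]((T ⋈[c=h] σ[h<=8](U))) ⋈[h=g] S) → 2

== RESULT ==
u | c | v | h | g | y | f
q | 8 | p | 8 | 8 | p | 3
q | 8 | r | 8 | 8 | p | 3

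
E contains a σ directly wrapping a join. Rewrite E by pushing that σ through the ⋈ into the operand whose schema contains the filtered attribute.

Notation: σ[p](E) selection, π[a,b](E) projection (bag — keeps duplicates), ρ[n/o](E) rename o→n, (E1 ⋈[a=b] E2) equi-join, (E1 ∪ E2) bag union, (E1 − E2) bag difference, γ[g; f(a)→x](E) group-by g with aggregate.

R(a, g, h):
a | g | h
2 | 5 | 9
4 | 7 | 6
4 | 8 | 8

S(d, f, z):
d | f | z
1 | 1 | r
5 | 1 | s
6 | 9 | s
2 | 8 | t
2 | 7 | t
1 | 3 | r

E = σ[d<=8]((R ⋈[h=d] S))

σ filters on d, owned by the right side.
E' = (R ⋈[h=d] σ[d<=8](S))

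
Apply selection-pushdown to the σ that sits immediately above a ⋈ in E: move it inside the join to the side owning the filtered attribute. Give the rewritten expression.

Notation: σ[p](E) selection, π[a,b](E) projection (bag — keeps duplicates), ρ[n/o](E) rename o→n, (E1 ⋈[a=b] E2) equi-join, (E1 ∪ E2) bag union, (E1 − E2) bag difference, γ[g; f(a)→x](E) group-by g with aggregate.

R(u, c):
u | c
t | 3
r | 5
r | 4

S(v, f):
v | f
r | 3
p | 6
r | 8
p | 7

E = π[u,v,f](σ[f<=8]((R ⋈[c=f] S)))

σ filters on f, owned by the right side.
E' = π[u,v,f]((R ⋈[c=f] σ[f<=8](S)))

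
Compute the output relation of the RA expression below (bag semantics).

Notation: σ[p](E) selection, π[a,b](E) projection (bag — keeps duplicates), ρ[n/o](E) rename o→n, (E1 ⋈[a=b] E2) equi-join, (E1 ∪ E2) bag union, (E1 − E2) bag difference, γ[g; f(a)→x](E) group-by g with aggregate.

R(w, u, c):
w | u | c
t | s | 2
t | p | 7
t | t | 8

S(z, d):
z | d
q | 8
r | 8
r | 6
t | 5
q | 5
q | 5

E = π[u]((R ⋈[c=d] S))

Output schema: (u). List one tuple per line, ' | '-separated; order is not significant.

Subexpression sizes:
  R → 3
  S → 6
  (R ⋈[c=d] S) → 2
  π[u]((R ⋈[c=d] S)) → 2

== RESULT ==
u
t
t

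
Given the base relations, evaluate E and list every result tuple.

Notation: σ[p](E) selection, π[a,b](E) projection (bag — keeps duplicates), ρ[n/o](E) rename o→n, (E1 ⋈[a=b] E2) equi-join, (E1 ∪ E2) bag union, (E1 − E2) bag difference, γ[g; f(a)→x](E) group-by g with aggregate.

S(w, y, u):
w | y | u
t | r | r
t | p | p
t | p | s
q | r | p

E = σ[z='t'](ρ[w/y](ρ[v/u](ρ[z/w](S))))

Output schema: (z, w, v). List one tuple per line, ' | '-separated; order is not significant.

Stepwise |·|:
  S → 4
  ρ[z/w](S) → 4
  ρ[v/u](ρ[z/w](S)) → 4
  ρ[w/y](ρ[v/u](ρ[z/w](S))) → 4
  σ[z='t'](ρ[w/y](ρ[v/u](ρ[z/w](S)))) → 3

== RESULT ==
z | w | v
t | p | p
t | p | s
t | r | r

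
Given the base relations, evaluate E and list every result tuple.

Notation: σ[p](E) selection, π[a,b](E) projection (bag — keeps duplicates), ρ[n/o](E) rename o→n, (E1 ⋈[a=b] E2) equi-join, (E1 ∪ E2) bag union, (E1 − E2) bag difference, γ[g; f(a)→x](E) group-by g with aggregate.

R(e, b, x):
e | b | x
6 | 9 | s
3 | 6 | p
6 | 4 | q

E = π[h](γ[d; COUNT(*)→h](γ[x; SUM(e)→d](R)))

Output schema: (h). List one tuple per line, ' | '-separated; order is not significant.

Row counts bottom-up:
  R → 3
  γ[x; SUM(e)→d](R) → 3
  γ[d; COUNT(*)→h](γ[x; SUM(e)→d](R)) → 2
  π[h](γ[d; COUNT(*)→h](γ[x; SUM(e)→d](R))) → 2

== RESULT ==
h
1
2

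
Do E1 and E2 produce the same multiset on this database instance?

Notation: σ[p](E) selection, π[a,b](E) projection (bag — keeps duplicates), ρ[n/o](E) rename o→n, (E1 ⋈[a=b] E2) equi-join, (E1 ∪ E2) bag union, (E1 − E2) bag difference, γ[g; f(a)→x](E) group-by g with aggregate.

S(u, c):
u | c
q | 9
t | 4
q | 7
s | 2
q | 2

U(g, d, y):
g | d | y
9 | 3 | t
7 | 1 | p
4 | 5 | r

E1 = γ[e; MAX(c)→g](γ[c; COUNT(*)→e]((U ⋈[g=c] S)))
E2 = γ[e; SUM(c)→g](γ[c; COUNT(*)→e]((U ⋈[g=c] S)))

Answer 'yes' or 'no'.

E1 per-node cardinality:
  U → 3
  S → 5
  (U ⋈[g=c] S) → 3
  γ[c; COUNT(*)→e]((U ⋈[g=c] S)) → 3
  γ[e; MAX(c)→g](γ[c; COUNT(*)→e]((U ⋈[g=c] S))) → 1
E2 per-node cardinality:
  U → 3
  S → 5
  (U ⋈[g=c] S) → 3
  γ[c; COUNT(*)→e]((U ⋈[g=c] S)) → 3
  γ[e; SUM(c)→g](γ[c; COUNT(*)→e]((U ⋈[g=c] S))) → 1

E1 result:
e | g
1 | 9
E2 result:
e | g
1 | 20
Witness: (1, 20) appears 0× in E1 but 1× in E2.

no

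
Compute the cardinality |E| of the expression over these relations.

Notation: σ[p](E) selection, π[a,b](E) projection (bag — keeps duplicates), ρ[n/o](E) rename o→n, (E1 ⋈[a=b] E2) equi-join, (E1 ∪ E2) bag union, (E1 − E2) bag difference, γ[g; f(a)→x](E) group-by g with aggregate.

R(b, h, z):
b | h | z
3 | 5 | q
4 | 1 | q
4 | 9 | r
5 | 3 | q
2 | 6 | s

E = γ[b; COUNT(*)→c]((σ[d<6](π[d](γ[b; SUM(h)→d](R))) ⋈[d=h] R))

Per-node cardinality:
  R → 5
  γ[b; SUM(h)→d](R) → 4
  π[d](γ[b; SUM(h)→d](R)) → 4
  σ[d<6](π[d](γ[b; SUM(h)→d](R))) → 2
  R → 5
  (σ[d<6](π[d](γ[b; SUM(h)→d](R))) ⋈[d=h] R) → 2
  γ[b; COUNT(*)→c]((σ[d<6](π[d](γ[b; SUM(h)→d](R))) ⋈[d=h] R)) → 2

|E| = 2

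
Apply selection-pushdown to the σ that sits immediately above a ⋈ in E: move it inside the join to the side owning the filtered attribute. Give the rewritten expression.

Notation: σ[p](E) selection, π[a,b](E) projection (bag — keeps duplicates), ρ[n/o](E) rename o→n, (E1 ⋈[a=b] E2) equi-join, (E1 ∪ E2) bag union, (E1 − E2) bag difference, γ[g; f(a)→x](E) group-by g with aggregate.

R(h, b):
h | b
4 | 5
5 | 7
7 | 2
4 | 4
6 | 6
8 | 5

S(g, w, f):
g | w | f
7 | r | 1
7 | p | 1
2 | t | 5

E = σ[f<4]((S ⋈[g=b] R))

σ filters on f, owned by the left side.
E' = (σ[f<4](S) ⋈[g=b] R)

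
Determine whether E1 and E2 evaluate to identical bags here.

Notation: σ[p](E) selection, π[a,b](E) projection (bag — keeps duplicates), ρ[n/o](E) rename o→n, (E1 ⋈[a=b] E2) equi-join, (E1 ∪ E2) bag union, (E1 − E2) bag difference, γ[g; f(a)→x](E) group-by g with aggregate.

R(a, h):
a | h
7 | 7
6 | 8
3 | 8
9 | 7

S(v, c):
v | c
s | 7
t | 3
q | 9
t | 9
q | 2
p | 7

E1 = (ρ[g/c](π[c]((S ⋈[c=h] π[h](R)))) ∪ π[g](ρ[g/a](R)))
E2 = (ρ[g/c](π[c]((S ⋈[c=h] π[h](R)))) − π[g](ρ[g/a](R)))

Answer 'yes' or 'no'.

E1 per-node cardinality:
  S → 6
  R → 4
  π[h](R) → 4
  (S ⋈[c=h] π[h](R)) → 4
  π[c]((S ⋈[c=h] π[h](R))) → 4
  ρ[g/c](π[c]((S ⋈[c=h] π[h](R)))) → 4
  R → 4
  ρ[g/a](R) → 4
  π[g](ρ[g/a](R)) → 4
  (ρ[g/c](π[c]((S ⋈[c=h] π[h](R)))) ∪ π[g](ρ[g/a](R))) → 8
E2 per-node cardinality:
  S → 6
  R → 4
  π[h](R) → 4
  (S ⋈[c=h] π[h](R)) → 4
  π[c]((S ⋈[c=h] π[h](R))) → 4
  ρ[g/c](π[c]((S ⋈[c=h] π[h](R)))) → 4
  R → 4
  ρ[g/a](R) → 4
  π[g](ρ[g/a](R)) → 4
  (ρ[g/c](π[c]((S ⋈[c=h] π[h](R)))) − π[g](ρ[g/a](R))) → 3

E1 result:
g
3
6
7
7
7
7
7
9
E2 result:
g
7
7
7
Witness: (6,) appears 1× in E1 but 0× in E2.

no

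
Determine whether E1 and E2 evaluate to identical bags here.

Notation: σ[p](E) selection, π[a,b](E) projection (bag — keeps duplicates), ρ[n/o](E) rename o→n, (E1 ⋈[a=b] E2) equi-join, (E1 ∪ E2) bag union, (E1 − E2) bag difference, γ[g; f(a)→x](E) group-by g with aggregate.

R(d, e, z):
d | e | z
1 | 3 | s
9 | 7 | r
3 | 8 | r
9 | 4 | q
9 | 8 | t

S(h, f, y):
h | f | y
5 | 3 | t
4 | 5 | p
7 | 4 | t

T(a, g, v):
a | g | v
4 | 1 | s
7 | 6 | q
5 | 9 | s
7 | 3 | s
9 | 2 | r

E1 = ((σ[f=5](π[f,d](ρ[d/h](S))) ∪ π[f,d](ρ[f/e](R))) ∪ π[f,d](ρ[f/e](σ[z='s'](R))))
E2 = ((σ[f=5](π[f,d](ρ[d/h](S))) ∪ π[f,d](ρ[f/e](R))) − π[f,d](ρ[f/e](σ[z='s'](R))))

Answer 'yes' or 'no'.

E1 row counts bottom-up:
  S → 3
  ρ[d/h](S) → 3
  π[f,d](ρ[d/h](S)) → 3
  σ[f=5](π[f,d](ρ[d/h](S))) → 1
  R → 5
  ρ[f/e](R) → 5
  π[f,d](ρ[f/e](R)) → 5
  (σ[f=5](π[f,d](ρ[d/h](S))) ∪ π[f,d](ρ[f/e](R))) → 6
  R → 5
  σ[z='s'](R) → 1
  ρ[f/e](σ[z='s'](R)) → 1
  π[f,d](ρ[f/e](σ[z='s'](R))) → 1
  ((σ[f=5](π[f,d](ρ[d/h](S))) ∪ π[f,d](ρ[f/e](R))) ∪ π[f,d](ρ[f/e](σ[z='s'](R)))) → 7
E2 row counts bottom-up:
  S → 3
  ρ[d/h](S) → 3
  π[f,d](ρ[d/h](S)) → 3
  σ[f=5](π[f,d](ρ[d/h](S))) → 1
  R → 5
  ρ[f/e](R) → 5
  π[f,d](ρ[f/e](R)) → 5
  (σ[f=5](π[f,d](ρ[d/h](S))) ∪ π[f,d](ρ[f/e](R))) → 6
  R → 5
  σ[z='s'](R) → 1
  ρ[f/e](σ[z='s'](R)) → 1
  π[f,d](ρ[f/e](σ[z='s'](R))) → 1
  ((σ[f=5](π[f,d](ρ[d/h](S))) ∪ π[f,d](ρ[f/e](R))) − π[f,d](ρ[f/e](σ[z='s'](R)))) → 5

E1 result:
f | d
3 | 1
3 | 1
4 | 9
5 | 4
7 | 9
8 | 3
8 | 9
E2 result:
f | d
4 | 9
5 | 4
7 | 9
8 | 3
8 | 9
Witness: (3, 1) appears 2× in E1 but 0× in E2.

no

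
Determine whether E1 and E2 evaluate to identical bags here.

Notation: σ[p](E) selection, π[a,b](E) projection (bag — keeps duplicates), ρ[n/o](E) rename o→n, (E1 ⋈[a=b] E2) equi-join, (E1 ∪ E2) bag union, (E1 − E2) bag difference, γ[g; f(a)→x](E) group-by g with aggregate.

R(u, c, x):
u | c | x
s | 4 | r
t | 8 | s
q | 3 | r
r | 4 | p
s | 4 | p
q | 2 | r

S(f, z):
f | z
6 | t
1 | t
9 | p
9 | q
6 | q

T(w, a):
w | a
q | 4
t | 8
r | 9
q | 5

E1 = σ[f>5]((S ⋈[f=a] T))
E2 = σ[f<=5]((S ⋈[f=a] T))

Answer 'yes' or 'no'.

E1 stepwise |·|:
  S → 5
  T → 4
  (S ⋈[f=a] T) → 2
  σ[f>5]((S ⋈[f=a] T)) → 2
E2 stepwise |·|:
  S → 5
  T → 4
  (S ⋈[f=a] T) → 2
  σ[f<=5]((S ⋈[f=a] T)) → 0

E1 result:
f | z | w | a
9 | p | r | 9
9 | q | r | 9
E2 result:
f | z | w | a
(0 rows)
Witness: (9, 'q', 'r', 9) appears 1× in E1 but 0× in E2.

no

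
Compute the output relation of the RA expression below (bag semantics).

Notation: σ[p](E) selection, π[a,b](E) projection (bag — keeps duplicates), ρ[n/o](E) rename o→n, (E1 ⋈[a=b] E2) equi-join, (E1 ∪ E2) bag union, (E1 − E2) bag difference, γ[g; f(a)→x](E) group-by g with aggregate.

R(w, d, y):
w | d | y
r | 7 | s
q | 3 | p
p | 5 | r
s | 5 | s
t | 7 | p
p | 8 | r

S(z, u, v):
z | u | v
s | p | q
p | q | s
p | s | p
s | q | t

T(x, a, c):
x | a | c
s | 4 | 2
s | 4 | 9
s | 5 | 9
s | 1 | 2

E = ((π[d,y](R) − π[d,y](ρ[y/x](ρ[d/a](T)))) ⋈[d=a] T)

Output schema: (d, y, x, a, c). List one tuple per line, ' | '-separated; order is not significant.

Stepwise |·|:
  R → 6
  π[d,y](R) → 6
  T → 4
  ρ[d/a](T) → 4
  ρ[y/x](ρ[d/a](T)) → 4
  π[d,y](ρ[y/x](ρ[d/a](T))) → 4
  (π[d,y](R) − π[d,y](ρ[y/x](ρ[d/a](T)))) → 5
  T → 4
  ((π[d,y](R) − π[d,y](ρ[y/x](ρ[d/a](T)))) ⋈[d=a] T) → 1

== RESULT ==
d | y | x | a | c
5 | r | s | 5 | 9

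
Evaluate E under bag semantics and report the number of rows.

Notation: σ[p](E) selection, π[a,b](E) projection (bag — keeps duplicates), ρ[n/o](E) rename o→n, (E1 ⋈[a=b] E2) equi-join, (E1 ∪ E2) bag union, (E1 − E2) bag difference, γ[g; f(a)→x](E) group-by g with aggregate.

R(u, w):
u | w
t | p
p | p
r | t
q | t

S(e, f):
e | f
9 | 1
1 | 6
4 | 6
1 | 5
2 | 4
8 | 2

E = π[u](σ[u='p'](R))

Row counts bottom-up:
  R → 4
  σ[u='p'](R) → 1
  π[u](σ[u='p'](R)) → 1

|E| = 1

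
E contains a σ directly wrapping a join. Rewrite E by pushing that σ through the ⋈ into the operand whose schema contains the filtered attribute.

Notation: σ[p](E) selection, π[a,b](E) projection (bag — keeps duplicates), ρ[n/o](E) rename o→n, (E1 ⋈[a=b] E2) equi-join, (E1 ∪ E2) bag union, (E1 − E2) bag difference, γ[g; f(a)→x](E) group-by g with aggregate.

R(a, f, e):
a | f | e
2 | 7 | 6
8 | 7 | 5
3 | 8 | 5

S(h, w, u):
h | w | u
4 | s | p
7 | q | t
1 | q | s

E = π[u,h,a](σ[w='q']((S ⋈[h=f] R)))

σ filters on w, owned by the left side.
E' = π[u,h,a]((σ[w='q'](S) ⋈[h=f] R))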